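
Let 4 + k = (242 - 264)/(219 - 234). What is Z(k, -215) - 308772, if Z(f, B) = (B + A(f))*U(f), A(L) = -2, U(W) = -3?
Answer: -308121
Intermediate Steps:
k = -38/15 (k = -4 + (242 - 264)/(219 - 234) = -4 - 22/(-15) = -4 - 22*(-1/15) = -4 + 22/15 = -38/15 ≈ -2.5333)
Z(f, B) = 6 - 3*B (Z(f, B) = (B - 2)*(-3) = (-2 + B)*(-3) = 6 - 3*B)
Z(k, -215) - 308772 = (6 - 3*(-215)) - 308772 = (6 + 645) - 308772 = 651 - 308772 = -308121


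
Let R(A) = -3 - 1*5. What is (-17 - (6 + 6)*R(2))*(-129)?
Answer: -10191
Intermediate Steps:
R(A) = -8 (R(A) = -3 - 5 = -8)
(-17 - (6 + 6)*R(2))*(-129) = (-17 - (6 + 6)*(-8))*(-129) = (-17 - 12*(-8))*(-129) = (-17 - 1*(-96))*(-129) = (-17 + 96)*(-129) = 79*(-129) = -10191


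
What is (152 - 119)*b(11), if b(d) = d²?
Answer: 3993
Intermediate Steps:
(152 - 119)*b(11) = (152 - 119)*11² = 33*121 = 3993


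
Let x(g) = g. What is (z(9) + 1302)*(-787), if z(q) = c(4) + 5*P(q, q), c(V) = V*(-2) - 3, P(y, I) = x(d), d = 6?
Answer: -1039627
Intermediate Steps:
P(y, I) = 6
c(V) = -3 - 2*V (c(V) = -2*V - 3 = -3 - 2*V)
z(q) = 19 (z(q) = (-3 - 2*4) + 5*6 = (-3 - 8) + 30 = -11 + 30 = 19)
(z(9) + 1302)*(-787) = (19 + 1302)*(-787) = 1321*(-787) = -1039627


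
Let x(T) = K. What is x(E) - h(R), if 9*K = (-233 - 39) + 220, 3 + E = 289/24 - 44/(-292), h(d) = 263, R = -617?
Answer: -2419/9 ≈ -268.78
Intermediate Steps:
E = 16105/1752 (E = -3 + (289/24 - 44/(-292)) = -3 + (289*(1/24) - 44*(-1/292)) = -3 + (289/24 + 11/73) = -3 + 21361/1752 = 16105/1752 ≈ 9.1924)
K = -52/9 (K = ((-233 - 39) + 220)/9 = (-272 + 220)/9 = (⅑)*(-52) = -52/9 ≈ -5.7778)
x(T) = -52/9
x(E) - h(R) = -52/9 - 1*263 = -52/9 - 263 = -2419/9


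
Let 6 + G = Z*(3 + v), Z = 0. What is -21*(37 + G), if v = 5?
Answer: -651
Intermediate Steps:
G = -6 (G = -6 + 0*(3 + 5) = -6 + 0*8 = -6 + 0 = -6)
-21*(37 + G) = -21*(37 - 6) = -21*31 = -651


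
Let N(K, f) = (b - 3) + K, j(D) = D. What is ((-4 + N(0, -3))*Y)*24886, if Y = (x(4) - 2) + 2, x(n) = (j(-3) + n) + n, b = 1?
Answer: -746580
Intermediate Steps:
N(K, f) = -2 + K (N(K, f) = (1 - 3) + K = -2 + K)
x(n) = -3 + 2*n (x(n) = (-3 + n) + n = -3 + 2*n)
Y = 5 (Y = ((-3 + 2*4) - 2) + 2 = ((-3 + 8) - 2) + 2 = (5 - 2) + 2 = 3 + 2 = 5)
((-4 + N(0, -3))*Y)*24886 = ((-4 + (-2 + 0))*5)*24886 = ((-4 - 2)*5)*24886 = -6*5*24886 = -30*24886 = -746580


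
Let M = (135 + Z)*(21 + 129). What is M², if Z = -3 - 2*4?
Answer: 345960000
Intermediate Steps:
Z = -11 (Z = -3 - 8 = -11)
M = 18600 (M = (135 - 11)*(21 + 129) = 124*150 = 18600)
M² = 18600² = 345960000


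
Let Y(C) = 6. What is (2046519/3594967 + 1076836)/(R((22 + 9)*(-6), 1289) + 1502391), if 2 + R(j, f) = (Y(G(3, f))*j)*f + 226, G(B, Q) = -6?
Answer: 3871191930931/230405029997 ≈ 16.802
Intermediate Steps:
R(j, f) = 224 + 6*f*j (R(j, f) = -2 + ((6*j)*f + 226) = -2 + (6*f*j + 226) = -2 + (226 + 6*f*j) = 224 + 6*f*j)
(2046519/3594967 + 1076836)/(R((22 + 9)*(-6), 1289) + 1502391) = (2046519/3594967 + 1076836)/((224 + 6*1289*((22 + 9)*(-6))) + 1502391) = (2046519*(1/3594967) + 1076836)/((224 + 6*1289*(31*(-6))) + 1502391) = (2046519/3594967 + 1076836)/((224 + 6*1289*(-186)) + 1502391) = 3871191930931/(3594967*((224 - 1438524) + 1502391)) = 3871191930931/(3594967*(-1438300 + 1502391)) = (3871191930931/3594967)/64091 = (3871191930931/3594967)*(1/64091) = 3871191930931/230405029997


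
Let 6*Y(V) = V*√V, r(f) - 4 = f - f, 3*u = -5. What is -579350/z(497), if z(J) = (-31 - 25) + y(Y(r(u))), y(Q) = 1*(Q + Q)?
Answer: 173805/16 ≈ 10863.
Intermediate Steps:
u = -5/3 (u = (⅓)*(-5) = -5/3 ≈ -1.6667)
r(f) = 4 (r(f) = 4 + (f - f) = 4 + 0 = 4)
Y(V) = V^(3/2)/6 (Y(V) = (V*√V)/6 = V^(3/2)/6)
y(Q) = 2*Q (y(Q) = 1*(2*Q) = 2*Q)
z(J) = -160/3 (z(J) = (-31 - 25) + 2*(4^(3/2)/6) = -56 + 2*((⅙)*8) = -56 + 2*(4/3) = -56 + 8/3 = -160/3)
-579350/z(497) = -579350/(-160/3) = -579350*(-3/160) = 173805/16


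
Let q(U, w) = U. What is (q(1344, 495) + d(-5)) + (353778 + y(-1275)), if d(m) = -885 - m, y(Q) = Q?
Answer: 352967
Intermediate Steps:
(q(1344, 495) + d(-5)) + (353778 + y(-1275)) = (1344 + (-885 - 1*(-5))) + (353778 - 1275) = (1344 + (-885 + 5)) + 352503 = (1344 - 880) + 352503 = 464 + 352503 = 352967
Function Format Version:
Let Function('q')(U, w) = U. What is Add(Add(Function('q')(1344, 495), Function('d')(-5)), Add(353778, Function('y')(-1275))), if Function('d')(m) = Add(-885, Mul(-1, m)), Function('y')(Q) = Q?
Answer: 352967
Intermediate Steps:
Add(Add(Function('q')(1344, 495), Function('d')(-5)), Add(353778, Function('y')(-1275))) = Add(Add(1344, Add(-885, Mul(-1, -5))), Add(353778, -1275)) = Add(Add(1344, Add(-885, 5)), 352503) = Add(Add(1344, -880), 352503) = Add(464, 352503) = 352967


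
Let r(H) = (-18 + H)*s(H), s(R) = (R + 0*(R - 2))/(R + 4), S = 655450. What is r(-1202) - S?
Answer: -393347770/599 ≈ -6.5667e+5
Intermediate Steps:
s(R) = R/(4 + R) (s(R) = (R + 0*(-2 + R))/(4 + R) = (R + 0)/(4 + R) = R/(4 + R))
r(H) = H*(-18 + H)/(4 + H) (r(H) = (-18 + H)*(H/(4 + H)) = H*(-18 + H)/(4 + H))
r(-1202) - S = -1202*(-18 - 1202)/(4 - 1202) - 1*655450 = -1202*(-1220)/(-1198) - 655450 = -1202*(-1/1198)*(-1220) - 655450 = -733220/599 - 655450 = -393347770/599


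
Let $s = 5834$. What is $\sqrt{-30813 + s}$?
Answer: $i \sqrt{24979} \approx 158.05 i$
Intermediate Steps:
$\sqrt{-30813 + s} = \sqrt{-30813 + 5834} = \sqrt{-24979} = i \sqrt{24979}$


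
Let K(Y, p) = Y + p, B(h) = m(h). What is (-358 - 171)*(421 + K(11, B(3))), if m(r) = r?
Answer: -230115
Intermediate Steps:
B(h) = h
(-358 - 171)*(421 + K(11, B(3))) = (-358 - 171)*(421 + (11 + 3)) = -529*(421 + 14) = -529*435 = -230115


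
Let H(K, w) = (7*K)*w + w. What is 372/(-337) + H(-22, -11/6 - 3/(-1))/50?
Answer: -157509/33700 ≈ -4.6739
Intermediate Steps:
H(K, w) = w + 7*K*w (H(K, w) = 7*K*w + w = w + 7*K*w)
372/(-337) + H(-22, -11/6 - 3/(-1))/50 = 372/(-337) + ((-11/6 - 3/(-1))*(1 + 7*(-22)))/50 = 372*(-1/337) + ((-11*⅙ - 3*(-1))*(1 - 154))*(1/50) = -372/337 + ((-11/6 + 3)*(-153))*(1/50) = -372/337 + ((7/6)*(-153))*(1/50) = -372/337 - 357/2*1/50 = -372/337 - 357/100 = -157509/33700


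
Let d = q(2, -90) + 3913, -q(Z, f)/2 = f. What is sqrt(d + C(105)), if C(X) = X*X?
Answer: sqrt(15118) ≈ 122.96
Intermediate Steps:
C(X) = X**2
q(Z, f) = -2*f
d = 4093 (d = -2*(-90) + 3913 = 180 + 3913 = 4093)
sqrt(d + C(105)) = sqrt(4093 + 105**2) = sqrt(4093 + 11025) = sqrt(15118)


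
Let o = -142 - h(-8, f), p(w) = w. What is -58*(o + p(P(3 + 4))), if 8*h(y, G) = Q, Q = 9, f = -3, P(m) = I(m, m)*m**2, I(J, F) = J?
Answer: -46371/4 ≈ -11593.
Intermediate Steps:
P(m) = m**3 (P(m) = m*m**2 = m**3)
h(y, G) = 9/8 (h(y, G) = (1/8)*9 = 9/8)
o = -1145/8 (o = -142 - 1*9/8 = -142 - 9/8 = -1145/8 ≈ -143.13)
-58*(o + p(P(3 + 4))) = -58*(-1145/8 + (3 + 4)**3) = -58*(-1145/8 + 7**3) = -58*(-1145/8 + 343) = -58*1599/8 = -46371/4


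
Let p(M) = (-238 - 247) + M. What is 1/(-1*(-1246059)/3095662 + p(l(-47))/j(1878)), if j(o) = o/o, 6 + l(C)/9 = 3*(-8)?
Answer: -3095662/2335978751 ≈ -0.0013252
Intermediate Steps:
l(C) = -270 (l(C) = -54 + 9*(3*(-8)) = -54 + 9*(-24) = -54 - 216 = -270)
j(o) = 1
p(M) = -485 + M
1/(-1*(-1246059)/3095662 + p(l(-47))/j(1878)) = 1/(-1*(-1246059)/3095662 + (-485 - 270)/1) = 1/(1246059*(1/3095662) - 755*1) = 1/(1246059/3095662 - 755) = 1/(-2335978751/3095662) = -3095662/2335978751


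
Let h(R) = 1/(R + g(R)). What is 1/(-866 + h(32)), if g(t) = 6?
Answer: -38/32907 ≈ -0.0011548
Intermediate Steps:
h(R) = 1/(6 + R) (h(R) = 1/(R + 6) = 1/(6 + R))
1/(-866 + h(32)) = 1/(-866 + 1/(6 + 32)) = 1/(-866 + 1/38) = 1/(-32907/38) = -38/32907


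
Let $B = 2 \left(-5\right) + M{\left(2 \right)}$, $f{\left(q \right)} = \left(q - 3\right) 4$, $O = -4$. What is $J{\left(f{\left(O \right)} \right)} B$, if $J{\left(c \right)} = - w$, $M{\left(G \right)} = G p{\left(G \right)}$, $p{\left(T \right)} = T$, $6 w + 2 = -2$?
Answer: $-4$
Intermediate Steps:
$w = - \frac{2}{3}$ ($w = - \frac{1}{3} + \frac{1}{6} \left(-2\right) = - \frac{1}{3} - \frac{1}{3} = - \frac{2}{3} \approx -0.66667$)
$M{\left(G \right)} = G^{2}$ ($M{\left(G \right)} = G G = G^{2}$)
$f{\left(q \right)} = -12 + 4 q$ ($f{\left(q \right)} = \left(-3 + q\right) 4 = -12 + 4 q$)
$J{\left(c \right)} = \frac{2}{3}$ ($J{\left(c \right)} = \left(-1\right) \left(- \frac{2}{3}\right) = \frac{2}{3}$)
$B = -6$ ($B = 2 \left(-5\right) + 2^{2} = -10 + 4 = -6$)
$J{\left(f{\left(O \right)} \right)} B = \frac{2}{3} \left(-6\right) = -4$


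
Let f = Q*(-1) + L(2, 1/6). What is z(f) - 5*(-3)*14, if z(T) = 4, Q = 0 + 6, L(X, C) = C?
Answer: 214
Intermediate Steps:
Q = 6
f = -35/6 (f = 6*(-1) + 1/6 = -6 + ⅙ = -35/6 ≈ -5.8333)
z(f) - 5*(-3)*14 = 4 - 5*(-3)*14 = 4 + 15*14 = 4 + 210 = 214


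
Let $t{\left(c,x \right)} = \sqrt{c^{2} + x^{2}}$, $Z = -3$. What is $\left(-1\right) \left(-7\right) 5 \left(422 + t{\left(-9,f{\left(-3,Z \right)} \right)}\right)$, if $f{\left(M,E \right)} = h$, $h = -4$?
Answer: $14770 + 35 \sqrt{97} \approx 15115.0$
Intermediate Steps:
$f{\left(M,E \right)} = -4$
$\left(-1\right) \left(-7\right) 5 \left(422 + t{\left(-9,f{\left(-3,Z \right)} \right)}\right) = \left(-1\right) \left(-7\right) 5 \left(422 + \sqrt{\left(-9\right)^{2} + \left(-4\right)^{2}}\right) = 7 \cdot 5 \left(422 + \sqrt{81 + 16}\right) = 35 \left(422 + \sqrt{97}\right) = 14770 + 35 \sqrt{97}$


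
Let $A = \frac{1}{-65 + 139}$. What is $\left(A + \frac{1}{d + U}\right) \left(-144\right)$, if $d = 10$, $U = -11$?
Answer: $\frac{5256}{37} \approx 142.05$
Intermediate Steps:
$A = \frac{1}{74} \approx 0.013514$
$\left(A + \frac{1}{d + U}\right) \left(-144\right) = \left(\frac{1}{74} + \frac{1}{10 - 11}\right) \left(-144\right) = \left(\frac{1}{74} + \frac{1}{-1}\right) \left(-144\right) = \left(\frac{1}{74} - 1\right) \left(-144\right) = \left(- \frac{73}{74}\right) \left(-144\right) = \frac{5256}{37}$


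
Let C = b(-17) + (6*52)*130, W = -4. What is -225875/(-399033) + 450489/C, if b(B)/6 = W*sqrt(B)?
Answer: 17737631756585/1519579913148 + 150163*I*sqrt(17)/22848936 ≈ 11.673 + 0.027097*I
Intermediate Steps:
b(B) = -24*sqrt(B) (b(B) = 6*(-4*sqrt(B)) = -24*sqrt(B))
C = 40560 - 24*I*sqrt(17) (C = -24*I*sqrt(17) + (6*52)*130 = -24*I*sqrt(17) + 312*130 = -24*I*sqrt(17) + 40560 = 40560 - 24*I*sqrt(17) ≈ 40560.0 - 98.955*I)
-225875/(-399033) + 450489/C = -225875/(-399033) + 450489/(40560 - 24*I*sqrt(17)) = -225875*(-1/399033) + 450489/(40560 - 24*I*sqrt(17)) = 225875/399033 + 450489/(40560 - 24*I*sqrt(17))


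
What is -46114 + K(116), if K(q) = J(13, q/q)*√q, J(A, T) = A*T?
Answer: -46114 + 26*√29 ≈ -45974.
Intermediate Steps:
K(q) = 13*√q (K(q) = (13*(q/q))*√q = (13*1)*√q = 13*√q)
-46114 + K(116) = -46114 + 13*√116 = -46114 + 13*(2*√29) = -46114 + 26*√29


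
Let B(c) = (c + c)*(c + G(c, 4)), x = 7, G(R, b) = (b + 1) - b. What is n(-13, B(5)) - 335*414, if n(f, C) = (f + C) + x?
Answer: -138636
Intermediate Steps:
G(R, b) = 1 (G(R, b) = (1 + b) - b = 1)
B(c) = 2*c*(1 + c) (B(c) = (c + c)*(c + 1) = (2*c)*(1 + c) = 2*c*(1 + c))
n(f, C) = 7 + C + f (n(f, C) = (f + C) + 7 = (C + f) + 7 = 7 + C + f)
n(-13, B(5)) - 335*414 = (7 + 2*5*(1 + 5) - 13) - 335*414 = (7 + 2*5*6 - 13) - 138690 = (7 + 60 - 13) - 138690 = 54 - 138690 = -138636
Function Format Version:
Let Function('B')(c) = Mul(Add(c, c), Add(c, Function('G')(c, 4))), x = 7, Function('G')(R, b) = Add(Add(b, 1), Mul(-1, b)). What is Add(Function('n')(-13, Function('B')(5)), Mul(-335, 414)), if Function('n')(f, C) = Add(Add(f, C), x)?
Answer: -138636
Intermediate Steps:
Function('G')(R, b) = 1 (Function('G')(R, b) = Add(Add(1, b), Mul(-1, b)) = 1)
Function('B')(c) = Mul(2, c, Add(1, c)) (Function('B')(c) = Mul(Add(c, c), Add(c, 1)) = Mul(Mul(2, c), Add(1, c)) = Mul(2, c, Add(1, c)))
Function('n')(f, C) = Add(7, C, f) (Function('n')(f, C) = Add(Add(f, C), 7) = Add(Add(C, f), 7) = Add(7, C, f))
Add(Function('n')(-13, Function('B')(5)), Mul(-335, 414)) = Add(Add(7, Mul(2, 5, Add(1, 5)), -13), Mul(-335, 414)) = Add(Add(7, Mul(2, 5, 6), -13), -138690) = Add(Add(7, 60, -13), -138690) = Add(54, -138690) = -138636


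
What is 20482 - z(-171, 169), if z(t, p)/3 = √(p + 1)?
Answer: 20482 - 3*√170 ≈ 20443.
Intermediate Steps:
z(t, p) = 3*√(1 + p) (z(t, p) = 3*√(p + 1) = 3*√(1 + p))
20482 - z(-171, 169) = 20482 - 3*√(1 + 169) = 20482 - 3*√170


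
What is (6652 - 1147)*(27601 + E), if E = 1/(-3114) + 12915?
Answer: 231516120205/1038 ≈ 2.2304e+8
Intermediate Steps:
E = 40217309/3114 (E = -1/3114 + 12915 = 40217309/3114 ≈ 12915.)
(6652 - 1147)*(27601 + E) = (6652 - 1147)*(27601 + 40217309/3114) = 5505*(126166823/3114) = 231516120205/1038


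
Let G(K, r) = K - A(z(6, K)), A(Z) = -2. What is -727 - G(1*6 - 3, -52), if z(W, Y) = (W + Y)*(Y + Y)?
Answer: -732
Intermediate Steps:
z(W, Y) = 2*Y*(W + Y) (z(W, Y) = (W + Y)*(2*Y) = 2*Y*(W + Y))
G(K, r) = 2 + K (G(K, r) = K - 1*(-2) = K + 2 = 2 + K)
-727 - G(1*6 - 3, -52) = -727 - (2 + (1*6 - 3)) = -727 - (2 + (6 - 3)) = -727 - (2 + 3) = -727 - 1*5 = -727 - 5 = -732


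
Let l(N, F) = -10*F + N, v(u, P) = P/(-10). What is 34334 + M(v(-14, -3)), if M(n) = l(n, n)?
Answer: 343313/10 ≈ 34331.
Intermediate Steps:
v(u, P) = -P/10 (v(u, P) = P*(-⅒) = -P/10)
l(N, F) = N - 10*F
M(n) = -9*n (M(n) = n - 10*n = -9*n)
34334 + M(v(-14, -3)) = 34334 - (-9)*(-3)/10 = 34334 - 9*3/10 = 34334 - 27/10 = 343313/10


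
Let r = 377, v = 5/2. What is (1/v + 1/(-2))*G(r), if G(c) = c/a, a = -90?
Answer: 377/900 ≈ 0.41889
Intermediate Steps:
v = 5/2 (v = 5*(½) = 5/2 ≈ 2.5000)
G(c) = -c/90 (G(c) = c/(-90) = c*(-1/90) = -c/90)
(1/v + 1/(-2))*G(r) = (1/(5/2) + 1/(-2))*(-1/90*377) = (1*(⅖) + 1*(-½))*(-377/90) = (⅖ - ½)*(-377/90) = -⅒*(-377/90) = 377/900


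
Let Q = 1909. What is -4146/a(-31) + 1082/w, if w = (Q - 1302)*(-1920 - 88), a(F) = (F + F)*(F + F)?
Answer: -632192023/585660308 ≈ -1.0795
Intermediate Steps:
a(F) = 4*F² (a(F) = (2*F)*(2*F) = 4*F²)
w = -1218856 (w = (1909 - 1302)*(-1920 - 88) = 607*(-2008) = -1218856)
-4146/a(-31) + 1082/w = -4146/(4*(-31)²) + 1082/(-1218856) = -4146/(4*961) + 1082*(-1/1218856) = -4146/3844 - 541/609428 = -4146*1/3844 - 541/609428 = -2073/1922 - 541/609428 = -632192023/585660308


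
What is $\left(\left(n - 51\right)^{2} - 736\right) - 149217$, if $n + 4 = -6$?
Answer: $-146232$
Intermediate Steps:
$n = -10$ ($n = -4 - 6 = -10$)
$\left(\left(n - 51\right)^{2} - 736\right) - 149217 = \left(\left(-10 - 51\right)^{2} - 736\right) - 149217 = \left(\left(-61\right)^{2} - 736\right) - 149217 = \left(3721 - 736\right) - 149217 = 2985 - 149217 = -146232$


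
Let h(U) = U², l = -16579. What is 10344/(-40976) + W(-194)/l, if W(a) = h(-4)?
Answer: -21518599/84917638 ≈ -0.25341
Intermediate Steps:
W(a) = 16 (W(a) = (-4)² = 16)
10344/(-40976) + W(-194)/l = 10344/(-40976) + 16/(-16579) = 10344*(-1/40976) + 16*(-1/16579) = -1293/5122 - 16/16579 = -21518599/84917638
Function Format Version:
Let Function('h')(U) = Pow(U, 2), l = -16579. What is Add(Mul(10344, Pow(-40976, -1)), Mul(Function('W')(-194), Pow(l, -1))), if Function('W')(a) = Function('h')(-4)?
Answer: Rational(-21518599, 84917638) ≈ -0.25341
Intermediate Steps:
Function('W')(a) = 16 (Function('W')(a) = Pow(-4, 2) = 16)
Add(Mul(10344, Pow(-40976, -1)), Mul(Function('W')(-194), Pow(l, -1))) = Add(Mul(10344, Pow(-40976, -1)), Mul(16, Pow(-16579, -1))) = Add(Mul(10344, Rational(-1, 40976)), Mul(16, Rational(-1, 16579))) = Add(Rational(-1293, 5122), Rational(-16, 16579)) = Rational(-21518599, 84917638)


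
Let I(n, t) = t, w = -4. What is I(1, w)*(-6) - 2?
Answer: 22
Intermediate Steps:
I(1, w)*(-6) - 2 = -4*(-6) - 2 = 24 - 2 = 22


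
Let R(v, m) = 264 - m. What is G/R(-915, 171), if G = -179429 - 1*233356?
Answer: -137595/31 ≈ -4438.5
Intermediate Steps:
G = -412785 (G = -179429 - 233356 = -412785)
G/R(-915, 171) = -412785/(264 - 1*171) = -412785/(264 - 171) = -412785/93 = -412785*1/93 = -137595/31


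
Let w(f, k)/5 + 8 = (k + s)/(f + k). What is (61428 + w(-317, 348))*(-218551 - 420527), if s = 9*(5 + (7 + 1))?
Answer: -39279651114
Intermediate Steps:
s = 117 (s = 9*(5 + 8) = 9*13 = 117)
w(f, k) = -40 + 5*(117 + k)/(f + k) (w(f, k) = -40 + 5*((k + 117)/(f + k)) = -40 + 5*((117 + k)/(f + k)) = -40 + 5*(117 + k)/(f + k))
(61428 + w(-317, 348))*(-218551 - 420527) = (61428 + 5*(117 - 8*(-317) - 7*348)/(-317 + 348))*(-218551 - 420527) = (61428 + 5*(117 + 2536 - 2436)/31)*(-639078) = (61428 + 5*(1/31)*217)*(-639078) = (61428 + 35)*(-639078) = 61463*(-639078) = -39279651114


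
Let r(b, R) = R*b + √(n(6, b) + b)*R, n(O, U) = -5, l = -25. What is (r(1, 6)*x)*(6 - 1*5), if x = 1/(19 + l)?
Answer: -1 - 2*I ≈ -1.0 - 2.0*I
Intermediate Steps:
x = -⅙ (x = 1/(19 - 25) = 1/(-6) = -⅙ ≈ -0.16667)
r(b, R) = R*b + R*√(-5 + b) (r(b, R) = R*b + √(-5 + b)*R = R*b + R*√(-5 + b))
(r(1, 6)*x)*(6 - 1*5) = ((6*(1 + √(-5 + 1)))*(-⅙))*(6 - 1*5) = ((6*(1 + √(-4)))*(-⅙))*(6 - 5) = ((6*(1 + 2*I))*(-⅙))*1 = ((6 + 12*I)*(-⅙))*1 = (-1 - 2*I)*1 = -1 - 2*I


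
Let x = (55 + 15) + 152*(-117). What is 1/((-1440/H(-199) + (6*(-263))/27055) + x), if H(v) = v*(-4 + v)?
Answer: -22304915/395111360344 ≈ -5.6452e-5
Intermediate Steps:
x = -17714 (x = 70 - 17784 = -17714)
1/((-1440/H(-199) + (6*(-263))/27055) + x) = 1/((-1440*(-1/(199*(-4 - 199))) + (6*(-263))/27055) - 17714) = 1/((-1440/((-199*(-203))) - 1578*1/27055) - 17714) = 1/((-1440/40397 - 1578/27055) - 17714) = 1/(-2096034/22304915 - 17714) = 1/(-395111360344/22304915) = -22304915/395111360344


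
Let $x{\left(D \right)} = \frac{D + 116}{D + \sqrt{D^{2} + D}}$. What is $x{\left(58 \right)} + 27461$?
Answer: $27287 + 3 \sqrt{3422} \approx 27463.0$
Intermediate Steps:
$x{\left(D \right)} = \frac{116 + D}{D + \sqrt{D + D^{2}}}$
$x{\left(58 \right)} + 27461 = \frac{116 + 58}{58 + \sqrt{58 \left(1 + 58\right)}} + 27461 = \frac{1}{58 + \sqrt{58 \cdot 59}} \cdot 174 + 27461 = \frac{1}{58 + \sqrt{3422}} \cdot 174 + 27461 = \frac{174}{58 + \sqrt{3422}} + 27461 = 27461 + \frac{174}{58 + \sqrt{3422}}$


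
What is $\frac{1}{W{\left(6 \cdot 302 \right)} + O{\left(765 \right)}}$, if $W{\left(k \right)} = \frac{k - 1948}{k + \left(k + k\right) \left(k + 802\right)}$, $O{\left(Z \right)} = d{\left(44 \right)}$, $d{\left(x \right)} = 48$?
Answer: $\frac{2368737}{113699342} \approx 0.020833$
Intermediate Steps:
$O{\left(Z \right)} = 48$
$W{\left(k \right)} = \frac{-1948 + k}{k + 2 k \left(802 + k\right)}$
$\frac{1}{W{\left(6 \cdot 302 \right)} + O{\left(765 \right)}} = \frac{1}{\frac{-1948 + 6 \cdot 302}{6 \cdot 302 \left(1605 + 2 \cdot 6 \cdot 302\right)} + 48} = \frac{1}{\frac{-1948 + 1812}{1812 \left(1605 + 2 \cdot 1812\right)} + 48} = \frac{1}{\frac{1}{1812} \frac{1}{1605 + 3624} \left(-136\right) + 48} = \frac{1}{\frac{1}{1812} \cdot \frac{1}{5229} \left(-136\right) + 48} = \frac{1}{- \frac{34}{2368737} + 48} = \frac{1}{\frac{113699342}{2368737}} = \frac{2368737}{113699342}$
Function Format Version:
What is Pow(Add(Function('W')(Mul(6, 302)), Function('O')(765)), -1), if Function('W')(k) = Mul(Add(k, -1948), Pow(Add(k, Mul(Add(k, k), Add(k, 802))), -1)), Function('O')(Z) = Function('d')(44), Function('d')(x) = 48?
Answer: Rational(2368737, 113699342) ≈ 0.020833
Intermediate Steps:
Function('O')(Z) = 48
Function('W')(k) = Mul(Pow(Add(k, Mul(2, k, Add(802, k))), -1), Add(-1948, k)) (Function('W')(k) = Mul(Add(-1948, k), Pow(Add(k, Mul(Mul(2, k), Add(802, k))), -1)) = Mul(Add(-1948, k), Pow(Add(k, Mul(2, k, Add(802, k))), -1)) = Mul(Pow(Add(k, Mul(2, k, Add(802, k))), -1), Add(-1948, k)))
Pow(Add(Function('W')(Mul(6, 302)), Function('O')(765)), -1) = Pow(Add(Mul(Pow(Mul(6, 302), -1), Pow(Add(1605, Mul(2, Mul(6, 302))), -1), Add(-1948, Mul(6, 302))), 48), -1) = Pow(Add(Mul(Pow(1812, -1), Pow(Add(1605, Mul(2, 1812)), -1), Add(-1948, 1812)), 48), -1) = Pow(Add(Mul(Rational(1, 1812), Pow(Add(1605, 3624), -1), -136), 48), -1) = Pow(Add(Mul(Rational(1, 1812), Pow(5229, -1), -136), 48), -1) = Pow(Add(Mul(Rational(1, 1812), Rational(1, 5229), -136), 48), -1) = Pow(Add(Rational(-34, 2368737), 48), -1) = Pow(Rational(113699342, 2368737), -1) = Rational(2368737, 113699342)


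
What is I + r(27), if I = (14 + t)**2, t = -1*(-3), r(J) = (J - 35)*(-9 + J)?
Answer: 145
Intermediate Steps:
r(J) = (-35 + J)*(-9 + J)
t = 3
I = 289 (I = (14 + 3)**2 = 17**2 = 289)
I + r(27) = 289 + (315 + 27**2 - 44*27) = 289 + (315 + 729 - 1188) = 289 - 144 = 145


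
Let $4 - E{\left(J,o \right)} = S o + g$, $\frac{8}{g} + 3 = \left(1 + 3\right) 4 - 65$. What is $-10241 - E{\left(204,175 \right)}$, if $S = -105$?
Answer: $- \frac{372062}{13} \approx -28620.0$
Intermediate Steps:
$g = - \frac{2}{13}$ ($g = \frac{8}{-3 - \left(65 - \left(1 + 3\right) 4\right)} = \frac{8}{-3 + \left(4 \cdot 4 - 65\right)} = \frac{8}{-3 + \left(16 - 65\right)} = \frac{8}{-3 - 49} = \frac{8}{-52} = 8 \left(- \frac{1}{52}\right) = - \frac{2}{13} \approx -0.15385$)
$E{\left(J,o \right)} = \frac{54}{13} + 105 o$ ($E{\left(J,o \right)} = 4 - \left(- 105 o - \frac{2}{13}\right) = 4 - \left(- \frac{2}{13} - 105 o\right) = 4 + \left(\frac{2}{13} + 105 o\right) = \frac{54}{13} + 105 o$)
$-10241 - E{\left(204,175 \right)} = -10241 - \left(\frac{54}{13} + 105 \cdot 175\right) = -10241 - \left(\frac{54}{13} + 18375\right) = -10241 - \frac{238929}{13} = - \frac{372062}{13}$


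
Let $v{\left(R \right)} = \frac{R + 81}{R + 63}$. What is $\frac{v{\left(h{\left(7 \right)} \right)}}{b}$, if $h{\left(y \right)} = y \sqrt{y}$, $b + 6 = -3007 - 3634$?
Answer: $- \frac{20}{101269} + \frac{9 \sqrt{7}}{1721573} \approx -0.00018366$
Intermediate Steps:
$b = -6647$ ($b = -6 - 6641 = -6647$)
$h{\left(y \right)} = y^{\frac{3}{2}}$
$v{\left(R \right)} = \frac{81 + R}{63 + R}$
$\frac{v{\left(h{\left(7 \right)} \right)}}{b} = \frac{\frac{1}{63 + 7^{\frac{3}{2}}} \left(81 + 7^{\frac{3}{2}}\right)}{-6647} = \frac{81 + 7 \sqrt{7}}{63 + 7 \sqrt{7}} \left(- \frac{1}{6647}\right) = - \frac{81 + 7 \sqrt{7}}{6647 \left(63 + 7 \sqrt{7}\right)}$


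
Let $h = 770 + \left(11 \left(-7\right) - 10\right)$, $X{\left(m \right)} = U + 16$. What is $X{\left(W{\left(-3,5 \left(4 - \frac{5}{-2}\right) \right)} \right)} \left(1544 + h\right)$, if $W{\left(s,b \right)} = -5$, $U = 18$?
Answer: $75718$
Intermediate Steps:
$X{\left(m \right)} = 34$ ($X{\left(m \right)} = 18 + 16 = 34$)
$h = 683$ ($h = 770 - 87 = 683$)
$X{\left(W{\left(-3,5 \left(4 - \frac{5}{-2}\right) \right)} \right)} \left(1544 + h\right) = 34 \left(1544 + 683\right) = 34 \cdot 2227 = 75718$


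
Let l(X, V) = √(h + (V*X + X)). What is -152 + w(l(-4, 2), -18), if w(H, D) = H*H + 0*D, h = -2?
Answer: -166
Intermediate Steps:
l(X, V) = √(-2 + X + V*X) (l(X, V) = √(-2 + (V*X + X)) = √(-2 + (X + V*X)) = √(-2 + X + V*X))
w(H, D) = H² (w(H, D) = H² + 0 = H²)
-152 + w(l(-4, 2), -18) = -152 + (√(-2 - 4 + 2*(-4)))² = -152 + (√(-2 - 4 - 8))² = -152 + (√(-14))² = -152 + (I*√14)² = -152 - 14 = -166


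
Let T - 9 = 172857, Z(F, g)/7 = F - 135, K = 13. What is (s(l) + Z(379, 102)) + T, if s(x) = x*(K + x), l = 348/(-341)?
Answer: 20298217714/116281 ≈ 1.7456e+5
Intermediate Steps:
Z(F, g) = -945 + 7*F (Z(F, g) = 7*(F - 135) = 7*(-135 + F) = -945 + 7*F)
l = -348/341 (l = 348*(-1/341) = -348/341 ≈ -1.0205)
T = 172866 (T = 9 + 172857 = 172866)
s(x) = x*(13 + x)
(s(l) + Z(379, 102)) + T = (-348*(13 - 348/341)/341 + (-945 + 7*379)) + 172866 = (-348/341*4085/341 + (-945 + 2653)) + 172866 = (-1421580/116281 + 1708) + 172866 = 197186368/116281 + 172866 = 20298217714/116281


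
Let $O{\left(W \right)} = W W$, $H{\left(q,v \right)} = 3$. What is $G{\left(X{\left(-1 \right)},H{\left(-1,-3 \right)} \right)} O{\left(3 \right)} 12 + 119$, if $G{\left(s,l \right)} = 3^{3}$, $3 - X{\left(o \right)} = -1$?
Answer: $3035$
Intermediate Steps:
$X{\left(o \right)} = 4$ ($X{\left(o \right)} = 3 - -1 = 3 + 1 = 4$)
$O{\left(W \right)} = W^{2}$
$G{\left(s,l \right)} = 27$
$G{\left(X{\left(-1 \right)},H{\left(-1,-3 \right)} \right)} O{\left(3 \right)} 12 + 119 = 27 \cdot 3^{2} \cdot 12 + 119 = 27 \cdot 9 \cdot 12 + 119 = 27 \cdot 108 + 119 = 2916 + 119 = 3035$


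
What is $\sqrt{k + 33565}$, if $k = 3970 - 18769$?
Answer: $\sqrt{18766} \approx 136.99$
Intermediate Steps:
$k = -14799$ ($k = 3970 - 18769 = -14799$)
$\sqrt{k + 33565} = \sqrt{-14799 + 33565} = \sqrt{18766}$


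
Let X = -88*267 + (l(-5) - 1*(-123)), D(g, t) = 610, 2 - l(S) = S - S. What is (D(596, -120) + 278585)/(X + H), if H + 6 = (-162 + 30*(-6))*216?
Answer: -279195/97249 ≈ -2.8709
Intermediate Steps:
l(S) = 2 (l(S) = 2 - (S - S) = 2 - 1*0 = 2 + 0 = 2)
H = -73878 (H = -6 + (-162 + 30*(-6))*216 = -6 + (-162 - 180)*216 = -6 - 342*216 = -6 - 73872 = -73878)
X = -23371 (X = -88*267 + (2 - 1*(-123)) = -23496 + (2 + 123) = -23496 + 125 = -23371)
(D(596, -120) + 278585)/(X + H) = (610 + 278585)/(-23371 - 73878) = 279195/(-97249) = 279195*(-1/97249) = -279195/97249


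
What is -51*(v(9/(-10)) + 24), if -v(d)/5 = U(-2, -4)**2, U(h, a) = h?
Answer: -204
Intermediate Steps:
v(d) = -20 (v(d) = -5*(-2)**2 = -5*4 = -20)
-51*(v(9/(-10)) + 24) = -51*(-20 + 24) = -51*4 = -204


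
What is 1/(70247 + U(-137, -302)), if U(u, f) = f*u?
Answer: 1/111621 ≈ 8.9589e-6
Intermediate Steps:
1/(70247 + U(-137, -302)) = 1/(70247 - 302*(-137)) = 1/(70247 + 41374) = 1/111621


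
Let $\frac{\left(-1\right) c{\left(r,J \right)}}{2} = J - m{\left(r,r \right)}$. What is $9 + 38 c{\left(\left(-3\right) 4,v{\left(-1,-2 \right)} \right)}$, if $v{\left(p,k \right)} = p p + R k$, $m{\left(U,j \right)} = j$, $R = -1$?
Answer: $-1131$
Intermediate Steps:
$v{\left(p,k \right)} = p^{2} - k$ ($v{\left(p,k \right)} = p p - k = p^{2} - k$)
$c{\left(r,J \right)} = - 2 J + 2 r$ ($c{\left(r,J \right)} = - 2 \left(J - r\right) = - 2 J + 2 r$)
$9 + 38 c{\left(\left(-3\right) 4,v{\left(-1,-2 \right)} \right)} = 9 + 38 \left(- 2 \left(\left(-1\right)^{2} - -2\right) + 2 \left(\left(-3\right) 4\right)\right) = 9 + 38 \left(- 2 \left(1 + 2\right) + 2 \left(-12\right)\right) = 9 + 38 \left(\left(-2\right) 3 - 24\right) = 9 + 38 \left(-6 - 24\right) = 9 + 38 \left(-30\right) = 9 - 1140 = -1131$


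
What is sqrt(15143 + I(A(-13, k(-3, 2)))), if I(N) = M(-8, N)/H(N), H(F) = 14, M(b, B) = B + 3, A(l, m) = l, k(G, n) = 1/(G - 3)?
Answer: 22*sqrt(1533)/7 ≈ 123.05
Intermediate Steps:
k(G, n) = 1/(-3 + G)
M(b, B) = 3 + B
I(N) = 3/14 + N/14 (I(N) = (3 + N)/14 = (3 + N)*(1/14) = 3/14 + N/14)
sqrt(15143 + I(A(-13, k(-3, 2)))) = sqrt(15143 + (3/14 + (1/14)*(-13))) = sqrt(15143 + (3/14 - 13/14)) = sqrt(15143 - 5/7) = sqrt(105996/7) = 22*sqrt(1533)/7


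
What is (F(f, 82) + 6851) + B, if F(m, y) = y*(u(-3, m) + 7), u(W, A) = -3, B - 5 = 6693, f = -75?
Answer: 13877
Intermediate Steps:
B = 6698 (B = 5 + 6693 = 6698)
F(m, y) = 4*y (F(m, y) = y*(-3 + 7) = y*4 = 4*y)
(F(f, 82) + 6851) + B = (4*82 + 6851) + 6698 = (328 + 6851) + 6698 = 7179 + 6698 = 13877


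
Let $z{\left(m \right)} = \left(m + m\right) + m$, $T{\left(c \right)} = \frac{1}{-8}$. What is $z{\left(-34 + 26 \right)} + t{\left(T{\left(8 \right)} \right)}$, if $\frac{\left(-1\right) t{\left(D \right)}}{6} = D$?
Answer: $- \frac{93}{4} \approx -23.25$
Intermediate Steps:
$T{\left(c \right)} = - \frac{1}{8}$
$t{\left(D \right)} = - 6 D$
$z{\left(m \right)} = 3 m$ ($z{\left(m \right)} = 2 m + m = 3 m$)
$z{\left(-34 + 26 \right)} + t{\left(T{\left(8 \right)} \right)} = 3 \left(-34 + 26\right) - - \frac{3}{4} = 3 \left(-8\right) + \frac{3}{4} = -24 + \frac{3}{4} = - \frac{93}{4}$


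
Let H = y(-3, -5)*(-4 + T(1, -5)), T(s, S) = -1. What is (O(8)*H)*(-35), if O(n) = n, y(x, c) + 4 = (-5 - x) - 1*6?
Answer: -16800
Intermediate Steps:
y(x, c) = -15 - x (y(x, c) = -4 + ((-5 - x) - 1*6) = -4 + ((-5 - x) - 6) = -4 + (-11 - x) = -15 - x)
H = 60 (H = (-15 - 1*(-3))*(-4 - 1) = (-15 + 3)*(-5) = -12*(-5) = 60)
(O(8)*H)*(-35) = (8*60)*(-35) = 480*(-35) = -16800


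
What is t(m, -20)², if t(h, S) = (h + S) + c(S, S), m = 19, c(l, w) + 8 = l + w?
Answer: 2401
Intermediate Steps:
c(l, w) = -8 + l + w (c(l, w) = -8 + (l + w) = -8 + l + w)
t(h, S) = -8 + h + 3*S (t(h, S) = (h + S) + (-8 + S + S) = (S + h) + (-8 + 2*S) = -8 + h + 3*S)
t(m, -20)² = (-8 + 19 + 3*(-20))² = (-8 + 19 - 60)² = (-49)² = 2401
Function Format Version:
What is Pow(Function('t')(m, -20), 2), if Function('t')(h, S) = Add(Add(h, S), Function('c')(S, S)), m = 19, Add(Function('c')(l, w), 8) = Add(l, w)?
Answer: 2401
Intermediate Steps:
Function('c')(l, w) = Add(-8, l, w) (Function('c')(l, w) = Add(-8, Add(l, w)) = Add(-8, l, w))
Function('t')(h, S) = Add(-8, h, Mul(3, S)) (Function('t')(h, S) = Add(Add(h, S), Add(-8, S, S)) = Add(Add(S, h), Add(-8, Mul(2, S))) = Add(-8, h, Mul(3, S)))
Pow(Function('t')(m, -20), 2) = Pow(Add(-8, 19, Mul(3, -20)), 2) = Pow(Add(-8, 19, -60), 2) = Pow(-49, 2) = 2401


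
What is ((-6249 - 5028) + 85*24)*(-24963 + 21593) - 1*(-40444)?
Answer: 31169134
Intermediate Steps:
((-6249 - 5028) + 85*24)*(-24963 + 21593) - 1*(-40444) = (-11277 + 2040)*(-3370) + 40444 = -9237*(-3370) + 40444 = 31128690 + 40444 = 31169134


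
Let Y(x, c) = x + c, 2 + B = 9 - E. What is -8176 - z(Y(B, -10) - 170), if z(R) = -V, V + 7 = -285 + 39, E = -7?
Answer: -8429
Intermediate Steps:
B = 14 (B = -2 + (9 - 1*(-7)) = -2 + (9 + 7) = -2 + 16 = 14)
Y(x, c) = c + x
V = -253 (V = -7 + (-285 + 39) = -7 - 246 = -253)
z(R) = 253 (z(R) = -1*(-253) = 253)
-8176 - z(Y(B, -10) - 170) = -8176 - 1*253 = -8176 - 253 = -8429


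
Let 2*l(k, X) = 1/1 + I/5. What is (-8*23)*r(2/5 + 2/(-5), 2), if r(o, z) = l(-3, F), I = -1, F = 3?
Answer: -368/5 ≈ -73.600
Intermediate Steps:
l(k, X) = 2/5 (l(k, X) = (1/1 - 1/5)/2 = (1*1 - 1*1/5)/2 = (1 - 1/5)/2 = (1/2)*(4/5) = 2/5)
r(o, z) = 2/5
(-8*23)*r(2/5 + 2/(-5), 2) = -8*23*(2/5) = -184*2/5 = -368/5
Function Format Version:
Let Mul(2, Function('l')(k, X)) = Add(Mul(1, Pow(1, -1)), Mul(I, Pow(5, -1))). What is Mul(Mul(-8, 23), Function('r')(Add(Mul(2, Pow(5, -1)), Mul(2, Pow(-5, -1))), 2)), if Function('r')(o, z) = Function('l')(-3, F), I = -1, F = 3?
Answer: Rational(-368, 5) ≈ -73.600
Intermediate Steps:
Function('l')(k, X) = Rational(2, 5) (Function('l')(k, X) = Mul(Rational(1, 2), Add(Mul(1, Pow(1, -1)), Mul(-1, Pow(5, -1)))) = Mul(Rational(1, 2), Add(Mul(1, 1), Mul(-1, Rational(1, 5)))) = Mul(Rational(1, 2), Add(1, Rational(-1, 5))) = Mul(Rational(1, 2), Rational(4, 5)) = Rational(2, 5))
Function('r')(o, z) = Rational(2, 5)
Mul(Mul(-8, 23), Function('r')(Add(Mul(2, Pow(5, -1)), Mul(2, Pow(-5, -1))), 2)) = Mul(Mul(-8, 23), Rational(2, 5)) = Mul(-184, Rational(2, 5)) = Rational(-368, 5)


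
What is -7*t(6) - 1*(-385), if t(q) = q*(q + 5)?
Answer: -77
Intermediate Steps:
t(q) = q*(5 + q)
-7*t(6) - 1*(-385) = -42*(5 + 6) - 1*(-385) = -42*11 + 385 = -7*66 + 385 = -462 + 385 = -77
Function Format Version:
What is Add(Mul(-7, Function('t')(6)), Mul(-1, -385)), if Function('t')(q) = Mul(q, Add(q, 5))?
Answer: -77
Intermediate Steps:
Function('t')(q) = Mul(q, Add(5, q))
Add(Mul(-7, Function('t')(6)), Mul(-1, -385)) = Add(Mul(-7, Mul(6, Add(5, 6))), Mul(-1, -385)) = Add(Mul(-7, Mul(6, 11)), 385) = Add(Mul(-7, 66), 385) = Add(-462, 385) = -77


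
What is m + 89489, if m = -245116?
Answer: -155627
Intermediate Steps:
m + 89489 = -245116 + 89489 = -155627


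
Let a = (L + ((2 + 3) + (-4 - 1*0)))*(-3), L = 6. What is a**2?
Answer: 441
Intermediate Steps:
a = -21 (a = (6 + ((2 + 3) + (-4 - 1*0)))*(-3) = (6 + (5 + (-4 + 0)))*(-3) = (6 + (5 - 4))*(-3) = (6 + 1)*(-3) = 7*(-3) = -21)
a**2 = (-21)**2 = 441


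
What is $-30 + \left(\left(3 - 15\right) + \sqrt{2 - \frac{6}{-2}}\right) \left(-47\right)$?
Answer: $534 - 47 \sqrt{5} \approx 428.9$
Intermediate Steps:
$-30 + \left(\left(3 - 15\right) + \sqrt{2 - \frac{6}{-2}}\right) \left(-47\right) = -30 + \left(-12 + \sqrt{2 - -3}\right) \left(-47\right) = -30 + \left(-12 + \sqrt{2 + 3}\right) \left(-47\right) = -30 + \left(-12 + \sqrt{5}\right) \left(-47\right) = -30 + \left(564 - 47 \sqrt{5}\right) = 534 - 47 \sqrt{5}$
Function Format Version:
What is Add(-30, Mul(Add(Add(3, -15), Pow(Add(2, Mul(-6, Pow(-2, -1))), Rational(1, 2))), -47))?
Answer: Add(534, Mul(-47, Pow(5, Rational(1, 2)))) ≈ 428.90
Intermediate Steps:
Add(-30, Mul(Add(Add(3, -15), Pow(Add(2, Mul(-6, Pow(-2, -1))), Rational(1, 2))), -47)) = Add(-30, Mul(Add(-12, Pow(Add(2, Mul(-6, Rational(-1, 2))), Rational(1, 2))), -47)) = Add(-30, Mul(Add(-12, Pow(Add(2, 3), Rational(1, 2))), -47)) = Add(-30, Mul(Add(-12, Pow(5, Rational(1, 2))), -47)) = Add(-30, Add(564, Mul(-47, Pow(5, Rational(1, 2))))) = Add(534, Mul(-47, Pow(5, Rational(1, 2))))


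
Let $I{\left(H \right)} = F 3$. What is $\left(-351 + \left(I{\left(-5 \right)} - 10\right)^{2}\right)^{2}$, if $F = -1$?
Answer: $33124$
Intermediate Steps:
$I{\left(H \right)} = -3$ ($I{\left(H \right)} = \left(-1\right) 3 = -3$)
$\left(-351 + \left(I{\left(-5 \right)} - 10\right)^{2}\right)^{2} = \left(-351 + \left(-3 - 10\right)^{2}\right)^{2} = \left(-351 + \left(-13\right)^{2}\right)^{2} = \left(-351 + 169\right)^{2} = \left(-182\right)^{2} = 33124$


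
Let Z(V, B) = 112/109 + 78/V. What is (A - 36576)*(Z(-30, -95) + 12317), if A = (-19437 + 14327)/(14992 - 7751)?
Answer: -1777661760934808/3946345 ≈ -4.5046e+8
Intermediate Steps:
A = -5110/7241 ≈ -0.70570
Z(V, B) = 112/109 + 78/V (Z(V, B) = 112*(1/109) + 78/V = 112/109 + 78/V)
(A - 36576)*(Z(-30, -95) + 12317) = (-5110/7241 - 36576)*((112/109 + 78/(-30)) + 12317) = -264851926*((112/109 + 78*(-1/30)) + 12317)/7241 = -264851926*((112/109 - 13/5) + 12317)/7241 = -264851926*(-857/545 + 12317)/7241 = -264851926/7241*6711908/545 = -1777661760934808/3946345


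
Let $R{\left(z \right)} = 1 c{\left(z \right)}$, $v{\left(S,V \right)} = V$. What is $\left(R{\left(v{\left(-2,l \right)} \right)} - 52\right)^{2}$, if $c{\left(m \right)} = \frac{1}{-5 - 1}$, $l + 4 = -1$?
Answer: $\frac{97969}{36} \approx 2721.4$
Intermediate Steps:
$l = -5$ ($l = -4 - 1 = -5$)
$c{\left(m \right)} = - \frac{1}{6}$ ($c{\left(m \right)} = \frac{1}{-6} = - \frac{1}{6}$)
$R{\left(z \right)} = - \frac{1}{6}$ ($R{\left(z \right)} = 1 \left(- \frac{1}{6}\right) = - \frac{1}{6}$)
$\left(R{\left(v{\left(-2,l \right)} \right)} - 52\right)^{2} = \left(- \frac{1}{6} - 52\right)^{2} = \left(- \frac{313}{6}\right)^{2} = \frac{97969}{36}$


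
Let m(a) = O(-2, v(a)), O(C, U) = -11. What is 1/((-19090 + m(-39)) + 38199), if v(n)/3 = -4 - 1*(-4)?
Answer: 1/19098 ≈ 5.2362e-5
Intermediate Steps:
v(n) = 0 (v(n) = 3*(-4 - 1*(-4)) = 3*(-4 + 4) = 3*0 = 0)
m(a) = -11
1/((-19090 + m(-39)) + 38199) = 1/((-19090 - 11) + 38199) = 1/(-19101 + 38199) = 1/19098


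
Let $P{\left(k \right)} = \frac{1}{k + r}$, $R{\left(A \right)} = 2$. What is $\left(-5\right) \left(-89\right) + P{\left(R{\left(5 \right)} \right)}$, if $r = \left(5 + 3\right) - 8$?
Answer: $\frac{891}{2} \approx 445.5$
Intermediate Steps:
$r = 0$ ($r = 8 - 8 = 0$)
$P{\left(k \right)} = \frac{1}{k}$ ($P{\left(k \right)} = \frac{1}{k + 0} = \frac{1}{k}$)
$\left(-5\right) \left(-89\right) + P{\left(R{\left(5 \right)} \right)} = \left(-5\right) \left(-89\right) + \frac{1}{2} = 445 + \frac{1}{2} = \frac{891}{2}$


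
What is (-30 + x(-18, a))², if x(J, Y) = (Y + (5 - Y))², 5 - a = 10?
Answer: 25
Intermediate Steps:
a = -5 (a = 5 - 1*10 = 5 - 10 = -5)
x(J, Y) = 25 (x(J, Y) = 5² = 25)
(-30 + x(-18, a))² = (-30 + 25)² = (-5)² = 25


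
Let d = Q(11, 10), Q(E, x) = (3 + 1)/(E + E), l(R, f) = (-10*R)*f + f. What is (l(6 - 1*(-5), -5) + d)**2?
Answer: 35964009/121 ≈ 2.9722e+5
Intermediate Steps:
l(R, f) = f - 10*R*f (l(R, f) = -10*R*f + f = f - 10*R*f)
Q(E, x) = 2/E (Q(E, x) = 4/((2*E)) = 4*(1/(2*E)) = 2/E)
d = 2/11 ≈ 0.18182
(l(6 - 1*(-5), -5) + d)**2 = (-5*(1 - 10*(6 - 1*(-5))) + 2/11)**2 = (-5*(1 - 10*(6 + 5)) + 2/11)**2 = (-5*(1 - 10*11) + 2/11)**2 = (-5*(1 - 110) + 2/11)**2 = (-5*(-109) + 2/11)**2 = (545 + 2/11)**2 = (5997/11)**2 = 35964009/121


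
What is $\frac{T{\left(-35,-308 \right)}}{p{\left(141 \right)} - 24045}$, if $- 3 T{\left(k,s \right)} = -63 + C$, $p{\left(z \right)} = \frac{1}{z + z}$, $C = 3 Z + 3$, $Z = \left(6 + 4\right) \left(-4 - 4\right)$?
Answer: $- \frac{28200}{6780689} \approx -0.0041589$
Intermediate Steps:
$Z = -80$ ($Z = 10 \left(-8\right) = -80$)
$C = -237$ ($C = 3 \left(-80\right) + 3 = -240 + 3 = -237$)
$p{\left(z \right)} = \frac{1}{2 z}$
$T{\left(k,s \right)} = 100$ ($T{\left(k,s \right)} = - \frac{-63 - 237}{3} = \left(- \frac{1}{3}\right) \left(-300\right) = 100$)
$\frac{T{\left(-35,-308 \right)}}{p{\left(141 \right)} - 24045} = \frac{100}{\frac{1}{2 \cdot 141} - 24045} = \frac{100}{\frac{1}{2} \cdot \frac{1}{141} - 24045} = \frac{100}{\frac{1}{282} - 24045} = \frac{100}{- \frac{6780689}{282}} = 100 \left(- \frac{282}{6780689}\right) = - \frac{28200}{6780689}$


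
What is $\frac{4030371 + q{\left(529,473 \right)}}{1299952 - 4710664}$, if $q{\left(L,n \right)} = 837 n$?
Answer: $- \frac{61476}{47371} \approx -1.2978$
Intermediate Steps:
$\frac{4030371 + q{\left(529,473 \right)}}{1299952 - 4710664} = \frac{4030371 + 837 \cdot 473}{1299952 - 4710664} = \frac{4030371 + 395901}{-3410712} = 4426272 \left(- \frac{1}{3410712}\right) = - \frac{61476}{47371}$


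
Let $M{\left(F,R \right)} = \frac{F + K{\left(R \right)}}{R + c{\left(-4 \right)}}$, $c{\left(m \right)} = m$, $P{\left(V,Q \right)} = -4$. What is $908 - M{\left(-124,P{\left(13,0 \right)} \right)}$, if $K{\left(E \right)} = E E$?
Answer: $\frac{1789}{2} \approx 894.5$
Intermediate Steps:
$K{\left(E \right)} = E^{2}$
$M{\left(F,R \right)} = \frac{F + R^{2}}{-4 + R}$ ($M{\left(F,R \right)} = \frac{F + R^{2}}{R - 4} = \frac{F + R^{2}}{-4 + R}$)
$908 - M{\left(-124,P{\left(13,0 \right)} \right)} = 908 - \frac{-124 + \left(-4\right)^{2}}{-4 - 4} = 908 - \frac{-124 + 16}{-8} = 908 - \left(- \frac{1}{8}\right) \left(-108\right) = 908 - \frac{27}{2} = \frac{1789}{2}$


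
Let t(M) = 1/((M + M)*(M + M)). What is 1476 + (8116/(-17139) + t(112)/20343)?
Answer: 2868144363491867/1943810864128 ≈ 1475.5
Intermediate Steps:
t(M) = 1/(4*M²) (t(M) = 1/((2*M)*(2*M)) = 1/(4*M²))
1476 + (8116/(-17139) + t(112)/20343) = 1476 + (8116/(-17139) + ((¼)/112²)/20343) = 1476 + (8116*(-1/17139) + ((¼)*(1/12544))*(1/20343)) = 1476 + (-8116/17139 + (1/50176)*(1/20343)) = 1476 + (-8116/17139 + 1/1020730368) = 1476 - 920471961061/1943810864128 = 2868144363491867/1943810864128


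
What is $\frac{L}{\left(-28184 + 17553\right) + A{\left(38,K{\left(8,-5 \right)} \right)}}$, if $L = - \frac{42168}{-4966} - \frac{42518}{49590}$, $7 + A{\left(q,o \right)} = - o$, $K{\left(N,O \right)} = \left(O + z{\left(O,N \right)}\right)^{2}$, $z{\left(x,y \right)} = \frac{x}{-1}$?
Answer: $- \frac{469991683}{654938948430} \approx -0.00071761$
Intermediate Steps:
$z{\left(x,y \right)} = - x$ ($z{\left(x,y \right)} = x \left(-1\right) = - x$)
$K{\left(N,O \right)} = 0$ ($K{\left(N,O \right)} = \left(O - O\right)^{2} = 0^{2} = 0$)
$A{\left(q,o \right)} = -7 - o$
$L = \frac{469991683}{61565985}$ ($L = \left(-42168\right) \left(- \frac{1}{4966}\right) - \frac{21259}{24795} = \frac{21084}{2483} - \frac{21259}{24795} = \frac{469991683}{61565985} \approx 7.6339$)
$\frac{L}{\left(-28184 + 17553\right) + A{\left(38,K{\left(8,-5 \right)} \right)}} = \frac{469991683}{61565985 \left(\left(-28184 + 17553\right) - 7\right)} = \frac{469991683}{61565985 \left(-10631 + \left(-7 + 0\right)\right)} = \frac{469991683}{61565985 \left(-10631 - 7\right)} = \frac{469991683}{61565985 \left(-10638\right)} = \frac{469991683}{61565985} \left(- \frac{1}{10638}\right) = - \frac{469991683}{654938948430}$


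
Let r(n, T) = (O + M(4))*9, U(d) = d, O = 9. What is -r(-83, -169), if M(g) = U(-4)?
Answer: -45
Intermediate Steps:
M(g) = -4
r(n, T) = 45 (r(n, T) = (9 - 4)*9 = 5*9 = 45)
-r(-83, -169) = -1*45 = -45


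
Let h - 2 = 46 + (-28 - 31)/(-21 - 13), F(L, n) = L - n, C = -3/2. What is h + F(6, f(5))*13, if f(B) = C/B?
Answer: 11189/85 ≈ 131.64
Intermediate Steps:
C = -3/2 (C = -3*½ = -3/2 ≈ -1.5000)
f(B) = -3/(2*B)
h = 1691/34 (h = 2 + (46 + (-28 - 31)/(-21 - 13)) = 2 + (46 - 59/(-34)) = 2 + (46 - 59*(-1/34)) = 2 + (46 + 59/34) = 2 + 1623/34 = 1691/34 ≈ 49.735)
h + F(6, f(5))*13 = 1691/34 + (6 - (-3)/(2*5))*13 = 1691/34 + (6 - 1*(-3/10))*13 = 1691/34 + (6 + 3/10)*13 = 1691/34 + (63/10)*13 = 1691/34 + 819/10 = 11189/85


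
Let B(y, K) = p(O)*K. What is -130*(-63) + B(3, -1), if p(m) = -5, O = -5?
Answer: 8195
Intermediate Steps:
B(y, K) = -5*K
-130*(-63) + B(3, -1) = -130*(-63) - 5*(-1) = 8190 + 5 = 8195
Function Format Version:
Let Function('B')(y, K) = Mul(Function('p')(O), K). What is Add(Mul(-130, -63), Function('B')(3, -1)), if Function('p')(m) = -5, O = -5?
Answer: 8195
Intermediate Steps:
Function('B')(y, K) = Mul(-5, K)
Add(Mul(-130, -63), Function('B')(3, -1)) = Add(Mul(-130, -63), Mul(-5, -1)) = Add(8190, 5) = 8195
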